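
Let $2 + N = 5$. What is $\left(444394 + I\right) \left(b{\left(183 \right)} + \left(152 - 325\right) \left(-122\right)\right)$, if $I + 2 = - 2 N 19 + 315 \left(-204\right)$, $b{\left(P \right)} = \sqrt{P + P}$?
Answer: $8020659908 + 380018 \sqrt{366} \approx 8.0279 \cdot 10^{9}$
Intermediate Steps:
$N = 3$ ($N = -2 + 5 = 3$)
$b{\left(P \right)} = \sqrt{2} \sqrt{P}$ ($b{\left(P \right)} = \sqrt{2 P} = \sqrt{2} \sqrt{P}$)
$I = -64376$ ($I = -2 + \left(\left(-2\right) 3 \cdot 19 + 315 \left(-204\right)\right) = -2 - 64374 = -64376$)
$\left(444394 + I\right) \left(b{\left(183 \right)} + \left(152 - 325\right) \left(-122\right)\right) = \left(444394 - 64376\right) \left(\sqrt{2} \sqrt{183} + \left(152 - 325\right) \left(-122\right)\right) = 380018 \left(\sqrt{366} - -21106\right) = 380018 \left(\sqrt{366} + 21106\right) = 380018 \left(21106 + \sqrt{366}\right) = 8020659908 + 380018 \sqrt{366}$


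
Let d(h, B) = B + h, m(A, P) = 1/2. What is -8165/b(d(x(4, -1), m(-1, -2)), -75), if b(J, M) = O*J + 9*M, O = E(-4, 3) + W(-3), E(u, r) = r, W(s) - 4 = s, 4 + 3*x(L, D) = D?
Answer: 24495/2039 ≈ 12.013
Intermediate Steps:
x(L, D) = -4/3 + D/3
m(A, P) = ½
W(s) = 4 + s
O = 4 (O = 3 + (4 - 3) = 3 + 1 = 4)
b(J, M) = 4*J + 9*M
-8165/b(d(x(4, -1), m(-1, -2)), -75) = -8165/(4*(½ + (-4/3 + (⅓)*(-1))) + 9*(-75)) = -8165/(4*(½ + (-4/3 - ⅓)) - 675) = -8165/(4*(½ - 5/3) - 675) = -8165/(4*(-7/6) - 675) = -8165/(-14/3 - 675) = -8165/(-2039/3) = -8165*(-3/2039) = 24495/2039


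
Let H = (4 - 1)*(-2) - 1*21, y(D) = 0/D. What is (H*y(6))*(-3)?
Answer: 0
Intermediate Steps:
y(D) = 0
H = -27 (H = 3*(-2) - 21 = -6 - 21 = -27)
(H*y(6))*(-3) = -27*0*(-3) = 0*(-3) = 0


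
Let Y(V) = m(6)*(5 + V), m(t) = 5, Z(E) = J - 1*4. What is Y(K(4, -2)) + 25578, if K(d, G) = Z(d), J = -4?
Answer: 25563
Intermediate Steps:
Z(E) = -8 (Z(E) = -4 - 1*4 = -4 - 4 = -8)
K(d, G) = -8
Y(V) = 25 + 5*V (Y(V) = 5*(5 + V) = 25 + 5*V)
Y(K(4, -2)) + 25578 = (25 + 5*(-8)) + 25578 = (25 - 40) + 25578 = -15 + 25578 = 25563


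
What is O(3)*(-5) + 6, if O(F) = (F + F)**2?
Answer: -174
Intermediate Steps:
O(F) = 4*F**2 (O(F) = (2*F)**2 = 4*F**2)
O(3)*(-5) + 6 = (4*3**2)*(-5) + 6 = (4*9)*(-5) + 6 = 36*(-5) + 6 = -180 + 6 = -174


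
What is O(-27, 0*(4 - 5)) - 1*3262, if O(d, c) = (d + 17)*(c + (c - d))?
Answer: -3532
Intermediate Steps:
O(d, c) = (17 + d)*(-d + 2*c)
O(-27, 0*(4 - 5)) - 1*3262 = (-1*(-27)² - 17*(-27) + 34*(0*(4 - 5)) + 2*(0*(4 - 5))*(-27)) - 1*3262 = (-1*729 + 459 + 34*(0*(-1)) + 2*(0*(-1))*(-27)) - 3262 = (-729 + 459 + 34*0 + 2*0*(-27)) - 3262 = (-729 + 459 + 0 + 0) - 3262 = -270 - 3262 = -3532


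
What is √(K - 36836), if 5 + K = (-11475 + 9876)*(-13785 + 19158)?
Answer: 22*I*√17827 ≈ 2937.4*I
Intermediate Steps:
K = -8591432 (K = -5 + (-11475 + 9876)*(-13785 + 19158) = -5 - 1599*5373 = -5 - 8591427 = -8591432)
√(K - 36836) = √(-8591432 - 36836) = √(-8628268) = 22*I*√17827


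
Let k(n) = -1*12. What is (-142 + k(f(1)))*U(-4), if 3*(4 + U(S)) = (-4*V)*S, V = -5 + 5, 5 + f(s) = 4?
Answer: 616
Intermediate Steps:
f(s) = -1 (f(s) = -5 + 4 = -1)
k(n) = -12
V = 0
U(S) = -4 (U(S) = -4 + ((-4*0)*S)/3 = -4 + (0*S)/3 = -4 + (⅓)*0 = -4 + 0 = -4)
(-142 + k(f(1)))*U(-4) = (-142 - 12)*(-4) = -154*(-4) = 616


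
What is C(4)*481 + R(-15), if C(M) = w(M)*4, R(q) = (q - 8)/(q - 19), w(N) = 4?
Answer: 261687/34 ≈ 7696.7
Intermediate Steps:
R(q) = (-8 + q)/(-19 + q)
C(M) = 16 (C(M) = 4*4 = 16)
C(4)*481 + R(-15) = 16*481 + (-8 - 15)/(-19 - 15) = 7696 - 23/(-34) = 7696 - 1/34*(-23) = 7696 + 23/34 = 261687/34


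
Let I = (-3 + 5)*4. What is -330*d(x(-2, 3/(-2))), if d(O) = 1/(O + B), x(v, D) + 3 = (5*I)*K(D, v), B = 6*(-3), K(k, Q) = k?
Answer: 110/27 ≈ 4.0741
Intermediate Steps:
I = 8 (I = 2*4 = 8)
B = -18
x(v, D) = -3 + 40*D (x(v, D) = -3 + (5*8)*D = -3 + 40*D)
d(O) = 1/(-18 + O) (d(O) = 1/(O - 18) = 1/(-18 + O))
-330*d(x(-2, 3/(-2))) = -330/(-18 + (-3 + 40*(3/(-2)))) = -330/(-18 + (-3 + 40*(3*(-½)))) = -330/(-18 + (-3 + 40*(-3/2))) = -330/(-18 + (-3 - 60)) = -330/(-18 - 63) = -330/(-81) = -330*(-1/81) = 110/27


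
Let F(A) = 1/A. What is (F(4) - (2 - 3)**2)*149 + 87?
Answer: -99/4 ≈ -24.750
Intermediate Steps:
(F(4) - (2 - 3)**2)*149 + 87 = (1/4 - (2 - 3)**2)*149 + 87 = (1/4 - 1*(-1)**2)*149 + 87 = (1/4 - 1*1)*149 + 87 = (1/4 - 1)*149 + 87 = -3/4*149 + 87 = -447/4 + 87 = -99/4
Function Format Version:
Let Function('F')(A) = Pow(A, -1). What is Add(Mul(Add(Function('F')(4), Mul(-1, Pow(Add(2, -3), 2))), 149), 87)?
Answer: Rational(-99, 4) ≈ -24.750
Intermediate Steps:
Add(Mul(Add(Function('F')(4), Mul(-1, Pow(Add(2, -3), 2))), 149), 87) = Add(Mul(Add(Pow(4, -1), Mul(-1, Pow(Add(2, -3), 2))), 149), 87) = Add(Mul(Add(Rational(1, 4), Mul(-1, Pow(-1, 2))), 149), 87) = Add(Mul(Add(Rational(1, 4), Mul(-1, 1)), 149), 87) = Add(Mul(Add(Rational(1, 4), -1), 149), 87) = Add(Mul(Rational(-3, 4), 149), 87) = Add(Rational(-447, 4), 87) = Rational(-99, 4)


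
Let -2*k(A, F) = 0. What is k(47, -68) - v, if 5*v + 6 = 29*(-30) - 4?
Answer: 176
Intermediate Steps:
k(A, F) = 0 (k(A, F) = -½*0 = 0)
v = -176 (v = -6/5 + (29*(-30) - 4)/5 = -6/5 + (-870 - 4)/5 = -6/5 + (⅕)*(-874) = -6/5 - 874/5 = -176)
k(47, -68) - v = 0 - 1*(-176) = 0 + 176 = 176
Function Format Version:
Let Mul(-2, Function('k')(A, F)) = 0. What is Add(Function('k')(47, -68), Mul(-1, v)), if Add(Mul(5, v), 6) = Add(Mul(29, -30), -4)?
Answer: 176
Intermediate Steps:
Function('k')(A, F) = 0 (Function('k')(A, F) = Mul(Rational(-1, 2), 0) = 0)
v = -176 (v = Add(Rational(-6, 5), Mul(Rational(1, 5), Add(Mul(29, -30), -4))) = Add(Rational(-6, 5), Mul(Rational(1, 5), Add(-870, -4))) = Add(Rational(-6, 5), Mul(Rational(1, 5), -874)) = Add(Rational(-6, 5), Rational(-874, 5)) = -176)
Add(Function('k')(47, -68), Mul(-1, v)) = Add(0, Mul(-1, -176)) = Add(0, 176) = 176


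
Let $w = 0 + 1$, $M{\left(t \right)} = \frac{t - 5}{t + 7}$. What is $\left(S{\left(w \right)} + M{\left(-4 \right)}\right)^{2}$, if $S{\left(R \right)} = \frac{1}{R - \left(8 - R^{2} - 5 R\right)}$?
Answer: $16$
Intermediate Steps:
$M{\left(t \right)} = \frac{-5 + t}{7 + t}$
$w = 1$
$S{\left(R \right)} = \frac{1}{-8 + R^{2} + 6 R}$ ($S{\left(R \right)} = \frac{1}{R + \left(-8 + R^{2} + 5 R\right)} = \frac{1}{-8 + R^{2} + 6 R}$)
$\left(S{\left(w \right)} + M{\left(-4 \right)}\right)^{2} = \left(\frac{1}{-8 + 1^{2} + 6 \cdot 1} + \frac{-5 - 4}{7 - 4}\right)^{2} = \left(\frac{1}{-8 + 1 + 6} + \frac{1}{3} \left(-9\right)\right)^{2} = \left(\frac{1}{-1} + \frac{1}{3} \left(-9\right)\right)^{2} = \left(-1 - 3\right)^{2} = \left(-4\right)^{2} = 16$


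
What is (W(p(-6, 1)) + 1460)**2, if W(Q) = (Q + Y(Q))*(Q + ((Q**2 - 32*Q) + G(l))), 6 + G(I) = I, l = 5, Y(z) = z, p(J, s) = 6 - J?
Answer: 16289296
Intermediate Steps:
G(I) = -6 + I
W(Q) = 2*Q*(-1 + Q**2 - 31*Q) (W(Q) = (Q + Q)*(Q + ((Q**2 - 32*Q) + (-6 + 5))) = (2*Q)*(Q + ((Q**2 - 32*Q) - 1)) = (2*Q)*(Q + (-1 + Q**2 - 32*Q)) = (2*Q)*(-1 + Q**2 - 31*Q) = 2*Q*(-1 + Q**2 - 31*Q))
(W(p(-6, 1)) + 1460)**2 = (2*(6 - 1*(-6))*(-1 + (6 - 1*(-6))**2 - 31*(6 - 1*(-6))) + 1460)**2 = (2*(6 + 6)*(-1 + (6 + 6)**2 - 31*(6 + 6)) + 1460)**2 = (2*12*(-1 + 12**2 - 31*12) + 1460)**2 = (2*12*(-1 + 144 - 372) + 1460)**2 = (2*12*(-229) + 1460)**2 = (-5496 + 1460)**2 = (-4036)**2 = 16289296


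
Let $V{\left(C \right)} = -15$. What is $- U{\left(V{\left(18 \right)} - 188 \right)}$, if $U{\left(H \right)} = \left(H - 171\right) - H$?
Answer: $171$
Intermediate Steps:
$U{\left(H \right)} = -171$ ($U{\left(H \right)} = \left(H - 171\right) - H = \left(-171 + H\right) - H = -171$)
$- U{\left(V{\left(18 \right)} - 188 \right)} = \left(-1\right) \left(-171\right) = 171$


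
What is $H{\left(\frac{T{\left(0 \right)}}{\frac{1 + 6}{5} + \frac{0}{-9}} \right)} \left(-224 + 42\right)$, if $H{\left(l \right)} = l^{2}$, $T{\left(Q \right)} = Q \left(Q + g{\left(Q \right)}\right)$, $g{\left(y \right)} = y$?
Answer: $0$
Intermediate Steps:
$T{\left(Q \right)} = 2 Q^{2}$ ($T{\left(Q \right)} = Q \left(Q + Q\right) = Q 2 Q = 2 Q^{2}$)
$H{\left(\frac{T{\left(0 \right)}}{\frac{1 + 6}{5} + \frac{0}{-9}} \right)} \left(-224 + 42\right) = \left(\frac{2 \cdot 0^{2}}{\frac{1 + 6}{5} + \frac{0}{-9}}\right)^{2} \left(-224 + 42\right) = \left(\frac{2 \cdot 0}{7 \cdot \frac{1}{5} + 0 \left(- \frac{1}{9}\right)}\right)^{2} \left(-182\right) = \left(\frac{0}{\frac{7}{5} + 0}\right)^{2} \left(-182\right) = \left(\frac{0}{\frac{7}{5}}\right)^{2} \left(-182\right) = \left(0 \cdot \frac{5}{7}\right)^{2} \left(-182\right) = 0^{2} \left(-182\right) = 0 \left(-182\right) = 0$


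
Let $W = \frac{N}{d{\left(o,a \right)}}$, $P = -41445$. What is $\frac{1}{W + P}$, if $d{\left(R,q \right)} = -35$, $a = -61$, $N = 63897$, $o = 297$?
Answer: $- \frac{35}{1514472} \approx -2.311 \cdot 10^{-5}$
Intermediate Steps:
$W = - \frac{63897}{35}$ ($W = \frac{63897}{-35} = 63897 \left(- \frac{1}{35}\right) = - \frac{63897}{35} \approx -1825.6$)
$\frac{1}{W + P} = \frac{1}{- \frac{63897}{35} - 41445} = \frac{1}{- \frac{1514472}{35}} = - \frac{35}{1514472}$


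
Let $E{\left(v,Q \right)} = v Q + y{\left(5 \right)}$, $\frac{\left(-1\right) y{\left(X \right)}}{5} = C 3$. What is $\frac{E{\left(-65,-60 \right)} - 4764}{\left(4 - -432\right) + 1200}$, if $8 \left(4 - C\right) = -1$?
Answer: $- \frac{7407}{13088} \approx -0.56594$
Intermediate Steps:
$C = \frac{33}{8}$ ($C = 4 - - \frac{1}{8} = 4 + \frac{1}{8} = \frac{33}{8} \approx 4.125$)
$y{\left(X \right)} = - \frac{495}{8}$ ($y{\left(X \right)} = - 5 \cdot \frac{33}{8} \cdot 3 = \left(-5\right) \frac{99}{8} = - \frac{495}{8}$)
$E{\left(v,Q \right)} = - \frac{495}{8} + Q v$ ($E{\left(v,Q \right)} = v Q - \frac{495}{8} = Q v - \frac{495}{8} = - \frac{495}{8} + Q v$)
$\frac{E{\left(-65,-60 \right)} - 4764}{\left(4 - -432\right) + 1200} = \frac{\left(- \frac{495}{8} - -3900\right) - 4764}{\left(4 - -432\right) + 1200} = \frac{\left(- \frac{495}{8} + 3900\right) - 4764}{\left(4 + 432\right) + 1200} = \frac{\frac{30705}{8} - 4764}{436 + 1200} = - \frac{7407}{8 \cdot 1636} = \left(- \frac{7407}{8}\right) \frac{1}{1636} = - \frac{7407}{13088}$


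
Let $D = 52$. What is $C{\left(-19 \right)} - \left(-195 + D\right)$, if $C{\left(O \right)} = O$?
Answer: $124$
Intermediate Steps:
$C{\left(-19 \right)} - \left(-195 + D\right) = -19 + \left(195 - 52\right) = -19 + 143 = 124$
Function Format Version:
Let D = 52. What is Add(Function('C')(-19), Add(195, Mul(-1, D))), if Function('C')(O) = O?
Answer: 124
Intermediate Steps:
Add(Function('C')(-19), Add(195, Mul(-1, D))) = Add(-19, Add(195, Mul(-1, 52))) = Add(-19, Add(195, -52)) = Add(-19, 143) = 124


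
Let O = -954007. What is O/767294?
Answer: -954007/767294 ≈ -1.2433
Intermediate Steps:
O/767294 = -954007/767294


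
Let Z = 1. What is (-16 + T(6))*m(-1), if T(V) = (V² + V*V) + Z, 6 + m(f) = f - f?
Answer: -342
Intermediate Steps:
m(f) = -6 (m(f) = -6 + (f - f) = -6 + 0 = -6)
T(V) = 1 + 2*V² (T(V) = (V² + V*V) + 1 = (V² + V²) + 1 = 2*V² + 1 = 1 + 2*V²)
(-16 + T(6))*m(-1) = (-16 + (1 + 2*6²))*(-6) = (-16 + (1 + 2*36))*(-6) = (-16 + (1 + 72))*(-6) = (-16 + 73)*(-6) = 57*(-6) = -342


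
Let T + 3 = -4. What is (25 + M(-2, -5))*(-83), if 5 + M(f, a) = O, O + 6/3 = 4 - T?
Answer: -2407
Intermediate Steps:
T = -7 (T = -3 - 4 = -7)
O = 9 (O = -2 + (4 - 1*(-7)) = -2 + (4 + 7) = -2 + 11 = 9)
M(f, a) = 4 (M(f, a) = -5 + 9 = 4)
(25 + M(-2, -5))*(-83) = (25 + 4)*(-83) = 29*(-83) = -2407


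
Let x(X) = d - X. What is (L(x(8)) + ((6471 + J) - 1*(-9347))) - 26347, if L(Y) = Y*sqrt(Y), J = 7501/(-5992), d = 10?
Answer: -63097269/5992 + 2*sqrt(2) ≈ -10527.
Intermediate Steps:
x(X) = 10 - X
J = -7501/5992 (J = 7501*(-1/5992) = -7501/5992 ≈ -1.2518)
L(Y) = Y**(3/2)
(L(x(8)) + ((6471 + J) - 1*(-9347))) - 26347 = ((10 - 1*8)**(3/2) + ((6471 - 7501/5992) - 1*(-9347))) - 26347 = ((10 - 8)**(3/2) + (38766731/5992 + 9347)) - 26347 = (2**(3/2) + 94773955/5992) - 26347 = (2*sqrt(2) + 94773955/5992) - 26347 = (94773955/5992 + 2*sqrt(2)) - 26347 = -63097269/5992 + 2*sqrt(2)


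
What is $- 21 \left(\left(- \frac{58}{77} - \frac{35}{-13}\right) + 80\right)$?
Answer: $- \frac{246063}{143} \approx -1720.7$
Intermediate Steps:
$- 21 \left(\left(- \frac{58}{77} - \frac{35}{-13}\right) + 80\right) = - 21 \left(\left(\left(-58\right) \frac{1}{77} - - \frac{35}{13}\right) + 80\right) = - 21 \left(\left(- \frac{58}{77} + \frac{35}{13}\right) + 80\right) = - 21 \left(\frac{1941}{1001} + 80\right) = \left(-21\right) \frac{82021}{1001} = - \frac{246063}{143}$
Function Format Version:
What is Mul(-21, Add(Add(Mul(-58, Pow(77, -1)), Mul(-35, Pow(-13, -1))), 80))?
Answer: Rational(-246063, 143) ≈ -1720.7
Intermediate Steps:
Mul(-21, Add(Add(Mul(-58, Pow(77, -1)), Mul(-35, Pow(-13, -1))), 80)) = Mul(-21, Add(Add(Mul(-58, Rational(1, 77)), Mul(-35, Rational(-1, 13))), 80)) = Mul(-21, Add(Add(Rational(-58, 77), Rational(35, 13)), 80)) = Mul(-21, Add(Rational(1941, 1001), 80)) = Mul(-21, Rational(82021, 1001)) = Rational(-246063, 143)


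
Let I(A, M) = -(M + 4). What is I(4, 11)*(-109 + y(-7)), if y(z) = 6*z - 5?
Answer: 2340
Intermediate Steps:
y(z) = -5 + 6*z
I(A, M) = -4 - M (I(A, M) = -(4 + M) = -4 - M)
I(4, 11)*(-109 + y(-7)) = (-4 - 1*11)*(-109 + (-5 + 6*(-7))) = (-4 - 11)*(-109 + (-5 - 42)) = -15*(-109 - 47) = -15*(-156) = 2340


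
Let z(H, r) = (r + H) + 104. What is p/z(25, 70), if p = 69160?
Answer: 69160/199 ≈ 347.54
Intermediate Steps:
z(H, r) = 104 + H + r (z(H, r) = (H + r) + 104 = 104 + H + r)
p/z(25, 70) = 69160/(104 + 25 + 70) = 69160/199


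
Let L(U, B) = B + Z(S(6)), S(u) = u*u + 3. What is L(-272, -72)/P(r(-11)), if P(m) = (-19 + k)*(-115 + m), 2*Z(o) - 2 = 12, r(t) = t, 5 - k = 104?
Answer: -65/14868 ≈ -0.0043718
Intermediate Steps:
k = -99 (k = 5 - 1*104 = 5 - 104 = -99)
S(u) = 3 + u² (S(u) = u² + 3 = 3 + u²)
Z(o) = 7 (Z(o) = 1 + (½)*12 = 1 + 6 = 7)
L(U, B) = 7 + B (L(U, B) = B + 7 = 7 + B)
P(m) = 13570 - 118*m (P(m) = (-19 - 99)*(-115 + m) = -118*(-115 + m) = 13570 - 118*m)
L(-272, -72)/P(r(-11)) = (7 - 72)/(13570 - 118*(-11)) = -65/(13570 + 1298) = -65/14868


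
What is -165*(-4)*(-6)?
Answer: -3960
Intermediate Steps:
-165*(-4)*(-6) = -33*(-20)*(-6) = 660*(-6) = -3960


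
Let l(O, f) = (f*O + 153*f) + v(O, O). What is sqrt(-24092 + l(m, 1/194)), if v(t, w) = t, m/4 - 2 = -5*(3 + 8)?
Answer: 17*I*sqrt(3165110)/194 ≈ 155.9*I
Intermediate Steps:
m = -212 (m = 8 + 4*(-5*(3 + 8)) = 8 + 4*(-5*11) = 8 + 4*(-55) = 8 - 220 = -212)
l(O, f) = O + 153*f + O*f (l(O, f) = (f*O + 153*f) + O = (O*f + 153*f) + O = (153*f + O*f) + O = O + 153*f + O*f)
sqrt(-24092 + l(m, 1/194)) = sqrt(-24092 + (-212 + 153/194 - 212/194)) = sqrt(-24092 + (-212 + 153*(1/194) - 212*1/194)) = sqrt(-24092 + (-212 + 153/194 - 106/97)) = sqrt(-24092 - 41187/194) = sqrt(-4715035/194) = 17*I*sqrt(3165110)/194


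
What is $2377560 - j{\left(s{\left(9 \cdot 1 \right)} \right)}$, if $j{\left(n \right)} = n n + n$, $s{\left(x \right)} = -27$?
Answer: $2376858$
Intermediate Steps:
$j{\left(n \right)} = n + n^{2}$ ($j{\left(n \right)} = n^{2} + n = n + n^{2}$)
$2377560 - j{\left(s{\left(9 \cdot 1 \right)} \right)} = 2377560 - - 27 \left(1 - 27\right) = 2377560 - \left(-27\right) \left(-26\right) = 2377560 - 702 = 2376858$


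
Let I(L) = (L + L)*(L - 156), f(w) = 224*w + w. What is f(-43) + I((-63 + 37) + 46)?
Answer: -15115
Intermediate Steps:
f(w) = 225*w
I(L) = 2*L*(-156 + L) (I(L) = (2*L)*(-156 + L) = 2*L*(-156 + L))
f(-43) + I((-63 + 37) + 46) = 225*(-43) + 2*((-63 + 37) + 46)*(-156 + ((-63 + 37) + 46)) = -9675 + 2*(-26 + 46)*(-156 + (-26 + 46)) = -9675 + 2*20*(-156 + 20) = -9675 + 2*20*(-136) = -9675 - 5440 = -15115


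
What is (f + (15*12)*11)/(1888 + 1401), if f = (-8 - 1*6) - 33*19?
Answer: 103/253 ≈ 0.40711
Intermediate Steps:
f = -641 (f = (-8 - 6) - 627 = -14 - 627 = -641)
(f + (15*12)*11)/(1888 + 1401) = (-641 + (15*12)*11)/(1888 + 1401) = (-641 + 180*11)/3289 = (-641 + 1980)*(1/3289) = 1339*(1/3289) = 103/253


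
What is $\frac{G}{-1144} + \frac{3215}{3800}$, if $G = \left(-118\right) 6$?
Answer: $\frac{159209}{108680} \approx 1.4649$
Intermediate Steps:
$G = -708$
$\frac{G}{-1144} + \frac{3215}{3800} = - \frac{708}{-1144} + \frac{3215}{3800} = \left(-708\right) \left(- \frac{1}{1144}\right) + 3215 \cdot \frac{1}{3800} = \frac{177}{286} + \frac{643}{760} = \frac{159209}{108680}$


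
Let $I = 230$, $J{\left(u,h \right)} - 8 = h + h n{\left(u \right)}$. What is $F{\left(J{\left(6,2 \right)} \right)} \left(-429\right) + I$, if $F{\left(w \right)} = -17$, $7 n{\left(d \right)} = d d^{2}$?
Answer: $7523$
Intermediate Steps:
$n{\left(d \right)} = \frac{d^{3}}{7}$ ($n{\left(d \right)} = \frac{d d^{2}}{7} = \frac{d^{3}}{7}$)
$J{\left(u,h \right)} = 8 + h + \frac{h u^{3}}{7}$ ($J{\left(u,h \right)} = 8 + \left(h + h \frac{u^{3}}{7}\right) = 8 + \left(h + \frac{h u^{3}}{7}\right) = 8 + h + \frac{h u^{3}}{7}$)
$F{\left(J{\left(6,2 \right)} \right)} \left(-429\right) + I = \left(-17\right) \left(-429\right) + 230 = 7293 + 230 = 7523$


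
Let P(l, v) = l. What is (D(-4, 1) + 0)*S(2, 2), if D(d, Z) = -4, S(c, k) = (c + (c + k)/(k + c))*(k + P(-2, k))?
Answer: 0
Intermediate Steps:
S(c, k) = (1 + c)*(-2 + k) (S(c, k) = (c + (c + k)/(k + c))*(k - 2) = (c + (c + k)/(c + k))*(-2 + k) = (c + 1)*(-2 + k) = (1 + c)*(-2 + k))
(D(-4, 1) + 0)*S(2, 2) = (-4 + 0)*(-2 + 2 - 2*2 + 2*2) = -4*(-2 + 2 - 4 + 4) = -4*0 = 0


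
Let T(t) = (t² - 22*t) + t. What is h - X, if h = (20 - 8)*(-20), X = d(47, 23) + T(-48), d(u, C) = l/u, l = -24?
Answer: -166920/47 ≈ -3551.5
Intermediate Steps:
d(u, C) = -24/u
T(t) = t² - 21*t
X = 155640/47 (X = -24/47 - 48*(-21 - 48) = -24*1/47 - 48*(-69) = -24/47 + 3312 = 155640/47 ≈ 3311.5)
h = -240 (h = 12*(-20) = -240)
h - X = -240 - 1*155640/47 = -240 - 155640/47 = -166920/47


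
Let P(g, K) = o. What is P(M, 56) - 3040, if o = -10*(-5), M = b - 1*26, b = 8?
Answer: -2990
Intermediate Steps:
M = -18 (M = 8 - 1*26 = 8 - 26 = -18)
o = 50
P(g, K) = 50
P(M, 56) - 3040 = 50 - 3040 = -2990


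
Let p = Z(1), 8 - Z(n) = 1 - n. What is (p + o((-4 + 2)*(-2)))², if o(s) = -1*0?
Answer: 64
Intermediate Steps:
o(s) = 0
Z(n) = 7 + n (Z(n) = 8 - (1 - n) = 8 + (-1 + n) = 7 + n)
p = 8 (p = 7 + 1 = 8)
(p + o((-4 + 2)*(-2)))² = (8 + 0)² = 8² = 64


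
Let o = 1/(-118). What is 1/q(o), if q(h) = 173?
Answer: 1/173 ≈ 0.0057803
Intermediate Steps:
o = -1/118 ≈ -0.0084746
1/q(o) = 1/173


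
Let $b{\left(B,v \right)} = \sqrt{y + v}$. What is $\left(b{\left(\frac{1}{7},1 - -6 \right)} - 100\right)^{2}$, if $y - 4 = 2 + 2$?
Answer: $\left(100 - \sqrt{15}\right)^{2} \approx 9240.4$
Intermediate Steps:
$y = 8$ ($y = 4 + \left(2 + 2\right) = 4 + 4 = 8$)
$b{\left(B,v \right)} = \sqrt{8 + v}$
$\left(b{\left(\frac{1}{7},1 - -6 \right)} - 100\right)^{2} = \left(\sqrt{8 + \left(1 - -6\right)} - 100\right)^{2} = \left(\sqrt{8 + \left(1 + 6\right)} - 100\right)^{2} = \left(\sqrt{8 + 7} - 100\right)^{2} = \left(\sqrt{15} - 100\right)^{2} = \left(-100 + \sqrt{15}\right)^{2}$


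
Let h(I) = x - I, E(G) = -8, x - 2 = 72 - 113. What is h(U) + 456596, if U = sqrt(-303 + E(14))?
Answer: 456557 - I*sqrt(311) ≈ 4.5656e+5 - 17.635*I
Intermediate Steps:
x = -39 (x = 2 + (72 - 113) = 2 - 41 = -39)
U = I*sqrt(311) (U = sqrt(-303 - 8) = sqrt(-311) = I*sqrt(311) ≈ 17.635*I)
h(I) = -39 - I
h(U) + 456596 = (-39 - I*sqrt(311)) + 456596 = 456557 - I*sqrt(311)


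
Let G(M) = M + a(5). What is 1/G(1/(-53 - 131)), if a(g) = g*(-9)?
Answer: -184/8281 ≈ -0.022220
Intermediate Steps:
a(g) = -9*g
G(M) = -45 + M (G(M) = M - 9*5 = M - 45 = -45 + M)
1/G(1/(-53 - 131)) = 1/(-45 + 1/(-53 - 131)) = 1/(-45 + 1/(-184)) = 1/(-45 - 1/184) = 1/(-8281/184) = -184/8281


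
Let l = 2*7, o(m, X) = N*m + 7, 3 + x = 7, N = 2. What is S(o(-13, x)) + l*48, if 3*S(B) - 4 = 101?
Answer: 707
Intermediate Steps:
x = 4 (x = -3 + 7 = 4)
o(m, X) = 7 + 2*m (o(m, X) = 2*m + 7 = 7 + 2*m)
l = 14
S(B) = 35 (S(B) = 4/3 + (1/3)*101 = 4/3 + 101/3 = 35)
S(o(-13, x)) + l*48 = 35 + 14*48 = 35 + 672 = 707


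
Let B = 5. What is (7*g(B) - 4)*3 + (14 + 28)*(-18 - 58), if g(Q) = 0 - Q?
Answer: -3309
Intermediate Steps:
g(Q) = -Q
(7*g(B) - 4)*3 + (14 + 28)*(-18 - 58) = (7*(-1*5) - 4)*3 + (14 + 28)*(-18 - 58) = (7*(-5) - 4)*3 + 42*(-76) = (-35 - 4)*3 - 3192 = -39*3 - 3192 = -117 - 3192 = -3309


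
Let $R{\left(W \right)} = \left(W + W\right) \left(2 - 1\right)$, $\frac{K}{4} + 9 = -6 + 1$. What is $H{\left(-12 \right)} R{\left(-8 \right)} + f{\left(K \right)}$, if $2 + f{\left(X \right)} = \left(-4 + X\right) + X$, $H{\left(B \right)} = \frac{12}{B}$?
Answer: $-102$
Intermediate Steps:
$K = -56$ ($K = -36 + 4 \left(-6 + 1\right) = -36 + 4 \left(-5\right) = -36 - 20 = -56$)
$f{\left(X \right)} = -6 + 2 X$ ($f{\left(X \right)} = -2 + \left(\left(-4 + X\right) + X\right) = -2 + \left(-4 + 2 X\right) = -6 + 2 X$)
$R{\left(W \right)} = 2 W$ ($R{\left(W \right)} = 2 W 1 = 2 W$)
$H{\left(-12 \right)} R{\left(-8 \right)} + f{\left(K \right)} = \frac{12}{-12} \cdot 2 \left(-8\right) + \left(-6 + 2 \left(-56\right)\right) = 12 \left(- \frac{1}{12}\right) \left(-16\right) - 118 = \left(-1\right) \left(-16\right) - 118 = 16 - 118 = -102$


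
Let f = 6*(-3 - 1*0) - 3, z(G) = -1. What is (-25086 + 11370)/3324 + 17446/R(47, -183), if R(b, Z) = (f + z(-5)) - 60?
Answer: -2463134/11357 ≈ -216.88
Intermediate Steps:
f = -21 (f = 6*(-3 + 0) - 3 = 6*(-3) - 3 = -18 - 3 = -21)
R(b, Z) = -82 (R(b, Z) = (-21 - 1) - 60 = -22 - 60 = -82)
(-25086 + 11370)/3324 + 17446/R(47, -183) = (-25086 + 11370)/3324 + 17446/(-82) = -13716*1/3324 + 17446*(-1/82) = -1143/277 - 8723/41 = -2463134/11357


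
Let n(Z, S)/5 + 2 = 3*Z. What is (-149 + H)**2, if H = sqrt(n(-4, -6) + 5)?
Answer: (149 - I*sqrt(65))**2 ≈ 22136.0 - 2402.6*I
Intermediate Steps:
n(Z, S) = -10 + 15*Z (n(Z, S) = -10 + 5*(3*Z) = -10 + 15*Z)
H = I*sqrt(65) (H = sqrt((-10 + 15*(-4)) + 5) = sqrt((-10 - 60) + 5) = sqrt(-70 + 5) = sqrt(-65) = I*sqrt(65) ≈ 8.0623*I)
(-149 + H)**2 = (-149 + I*sqrt(65))**2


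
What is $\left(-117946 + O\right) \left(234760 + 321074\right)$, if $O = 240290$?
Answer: $68002954896$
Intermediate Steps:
$\left(-117946 + O\right) \left(234760 + 321074\right) = \left(-117946 + 240290\right) \left(234760 + 321074\right) = 122344 \cdot 555834 = 68002954896$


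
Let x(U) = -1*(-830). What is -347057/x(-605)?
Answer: -347057/830 ≈ -418.14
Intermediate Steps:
x(U) = 830
-347057/x(-605) = -347057/830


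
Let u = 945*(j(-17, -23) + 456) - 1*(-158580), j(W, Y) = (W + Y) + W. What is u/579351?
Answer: 178545/193117 ≈ 0.92454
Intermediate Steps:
j(W, Y) = Y + 2*W
u = 535635 (u = 945*((-23 + 2*(-17)) + 456) - 1*(-158580) = 945*((-23 - 34) + 456) + 158580 = 945*(-57 + 456) + 158580 = 945*399 + 158580 = 377055 + 158580 = 535635)
u/579351 = 535635/579351 = 535635*(1/579351) = 178545/193117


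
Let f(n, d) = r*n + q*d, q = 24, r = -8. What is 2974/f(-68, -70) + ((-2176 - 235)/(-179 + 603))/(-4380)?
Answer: -345020999/131855520 ≈ -2.6167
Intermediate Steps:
f(n, d) = -8*n + 24*d
2974/f(-68, -70) + ((-2176 - 235)/(-179 + 603))/(-4380) = 2974/(-8*(-68) + 24*(-70)) + ((-2176 - 235)/(-179 + 603))/(-4380) = 2974/(544 - 1680) - 2411/424*(-1/4380) = 2974/(-1136) - 2411*1/424*(-1/4380) = 2974*(-1/1136) - 2411/424*(-1/4380) = -1487/568 + 2411/1857120 = -345020999/131855520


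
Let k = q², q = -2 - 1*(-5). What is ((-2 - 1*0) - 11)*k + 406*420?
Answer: 170403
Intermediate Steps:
q = 3 (q = -2 + 5 = 3)
k = 9 (k = 3² = 9)
((-2 - 1*0) - 11)*k + 406*420 = ((-2 - 1*0) - 11)*9 + 406*420 = ((-2 + 0) - 11)*9 + 170520 = (-2 - 11)*9 + 170520 = -13*9 + 170520 = -117 + 170520 = 170403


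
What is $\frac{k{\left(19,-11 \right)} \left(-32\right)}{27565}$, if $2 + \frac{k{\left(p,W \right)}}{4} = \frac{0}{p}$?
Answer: $\frac{256}{27565} \approx 0.0092871$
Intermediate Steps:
$k{\left(p,W \right)} = -8$ ($k{\left(p,W \right)} = -8 + 4 \frac{0}{p} = -8 + 4 \cdot 0 = -8 + 0 = -8$)
$\frac{k{\left(19,-11 \right)} \left(-32\right)}{27565} = \frac{\left(-8\right) \left(-32\right)}{27565} = 256 \cdot \frac{1}{27565} = \frac{256}{27565}$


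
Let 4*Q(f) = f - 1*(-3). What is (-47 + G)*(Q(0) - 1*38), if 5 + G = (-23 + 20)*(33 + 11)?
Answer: 6854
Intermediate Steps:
Q(f) = ¾ + f/4 (Q(f) = (f - 1*(-3))/4 = (f + 3)/4 = (3 + f)/4 = ¾ + f/4)
G = -137 (G = -5 + (-23 + 20)*(33 + 11) = -5 - 3*44 = -5 - 132 = -137)
(-47 + G)*(Q(0) - 1*38) = (-47 - 137)*((¾ + (¼)*0) - 1*38) = -184*((¾ + 0) - 38) = -184*(¾ - 38) = -184*(-149/4) = 6854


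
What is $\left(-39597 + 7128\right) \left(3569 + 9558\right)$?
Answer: $-426220563$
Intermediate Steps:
$\left(-39597 + 7128\right) \left(3569 + 9558\right) = \left(-32469\right) 13127 = -426220563$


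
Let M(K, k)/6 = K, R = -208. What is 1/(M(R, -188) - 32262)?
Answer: -1/33510 ≈ -2.9842e-5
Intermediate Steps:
M(K, k) = 6*K
1/(M(R, -188) - 32262) = 1/(6*(-208) - 32262) = 1/(-1248 - 32262) = 1/(-33510) = -1/33510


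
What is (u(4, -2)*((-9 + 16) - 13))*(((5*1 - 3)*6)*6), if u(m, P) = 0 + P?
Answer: 864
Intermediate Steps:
u(m, P) = P
(u(4, -2)*((-9 + 16) - 13))*(((5*1 - 3)*6)*6) = (-2*((-9 + 16) - 13))*(((5*1 - 3)*6)*6) = (-2*(7 - 13))*(((5 - 3)*6)*6) = (-2*(-6))*((2*6)*6) = 12*(12*6) = 12*72 = 864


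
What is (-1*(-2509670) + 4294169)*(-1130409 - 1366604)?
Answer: -16989274432907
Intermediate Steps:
(-1*(-2509670) + 4294169)*(-1130409 - 1366604) = (2509670 + 4294169)*(-2497013) = 6803839*(-2497013) = -16989274432907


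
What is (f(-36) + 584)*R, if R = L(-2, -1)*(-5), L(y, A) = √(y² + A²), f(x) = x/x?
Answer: -2925*√5 ≈ -6540.5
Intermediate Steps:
f(x) = 1
L(y, A) = √(A² + y²)
R = -5*√5 (R = √((-1)² + (-2)²)*(-5) = √(1 + 4)*(-5) = √5*(-5) = -5*√5 ≈ -11.180)
(f(-36) + 584)*R = (1 + 584)*(-5*√5) = 585*(-5*√5) = -2925*√5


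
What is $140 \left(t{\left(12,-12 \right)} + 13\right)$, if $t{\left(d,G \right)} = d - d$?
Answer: $1820$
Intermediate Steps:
$t{\left(d,G \right)} = 0$
$140 \left(t{\left(12,-12 \right)} + 13\right) = 140 \left(0 + 13\right) = 140 \cdot 13 = 1820$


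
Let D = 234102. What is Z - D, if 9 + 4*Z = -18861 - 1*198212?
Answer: -576745/2 ≈ -2.8837e+5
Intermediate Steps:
Z = -108541/2 (Z = -9/4 + (-18861 - 1*198212)/4 = -9/4 + (-18861 - 198212)/4 = -9/4 + (¼)*(-217073) = -9/4 - 217073/4 = -108541/2 ≈ -54271.)
Z - D = -108541/2 - 1*234102 = -108541/2 - 234102 = -576745/2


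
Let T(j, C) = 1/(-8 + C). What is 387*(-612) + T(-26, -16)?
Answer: -5684257/24 ≈ -2.3684e+5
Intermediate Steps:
387*(-612) + T(-26, -16) = 387*(-612) + 1/(-8 - 16) = -236844 + 1/(-24) = -236844 - 1/24 = -5684257/24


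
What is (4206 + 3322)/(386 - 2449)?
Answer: -7528/2063 ≈ -3.6491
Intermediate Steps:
(4206 + 3322)/(386 - 2449) = 7528/(-2063) = 7528*(-1/2063) = -7528/2063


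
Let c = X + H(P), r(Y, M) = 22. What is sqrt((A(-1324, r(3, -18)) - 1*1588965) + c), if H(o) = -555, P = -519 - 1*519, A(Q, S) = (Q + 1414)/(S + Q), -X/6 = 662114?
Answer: I*sqrt(261918627411)/217 ≈ 2358.4*I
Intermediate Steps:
X = -3972684 (X = -6*662114 = -3972684)
A(Q, S) = (1414 + Q)/(Q + S)
P = -1038 (P = -519 - 519 = -1038)
c = -3973239 (c = -3972684 - 555 = -3973239)
sqrt((A(-1324, r(3, -18)) - 1*1588965) + c) = sqrt(((1414 - 1324)/(-1324 + 22) - 1*1588965) - 3973239) = sqrt((90/(-1302) - 1588965) - 3973239) = sqrt((-1/1302*90 - 1588965) - 3973239) = sqrt((-15/217 - 1588965) - 3973239) = sqrt(-344805420/217 - 3973239) = sqrt(-1206998283/217) = I*sqrt(261918627411)/217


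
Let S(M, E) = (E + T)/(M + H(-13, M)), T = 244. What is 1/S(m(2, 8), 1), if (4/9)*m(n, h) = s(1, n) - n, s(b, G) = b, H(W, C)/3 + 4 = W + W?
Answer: -369/980 ≈ -0.37653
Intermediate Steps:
H(W, C) = -12 + 6*W (H(W, C) = -12 + 3*(W + W) = -12 + 3*(2*W) = -12 + 6*W)
m(n, h) = 9/4 - 9*n/4 (m(n, h) = 9*(1 - n)/4 = 9/4 - 9*n/4)
S(M, E) = (244 + E)/(-90 + M) (S(M, E) = (E + 244)/(M + (-12 + 6*(-13))) = (244 + E)/(M + (-12 - 78)) = (244 + E)/(M - 90) = (244 + E)/(-90 + M))
1/S(m(2, 8), 1) = 1/((244 + 1)/(-90 + (9/4 - 9/4*2))) = 1/(245/(-90 + (9/4 - 9/2))) = 1/(245/(-90 - 9/4)) = 1/(245/(-369/4)) = 1/(-4/369*245) = 1/(-980/369) = -369/980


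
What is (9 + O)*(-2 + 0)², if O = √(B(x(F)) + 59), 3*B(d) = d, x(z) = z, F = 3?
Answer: 36 + 8*√15 ≈ 66.984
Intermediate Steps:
B(d) = d/3
O = 2*√15 (O = √((⅓)*3 + 59) = √(1 + 59) = √60 = 2*√15 ≈ 7.7460)
(9 + O)*(-2 + 0)² = (9 + 2*√15)*(-2 + 0)² = (9 + 2*√15)*(-2)² = (9 + 2*√15)*4 = 36 + 8*√15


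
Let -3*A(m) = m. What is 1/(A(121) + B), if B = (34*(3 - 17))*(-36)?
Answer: 3/51287 ≈ 5.8494e-5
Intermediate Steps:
A(m) = -m/3
B = 17136 (B = (34*(-14))*(-36) = -476*(-36) = 17136)
1/(A(121) + B) = 1/(-⅓*121 + 17136) = 1/(-121/3 + 17136) = 1/(51287/3) = 3/51287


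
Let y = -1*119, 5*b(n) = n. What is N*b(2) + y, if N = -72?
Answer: -739/5 ≈ -147.80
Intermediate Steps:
b(n) = n/5
y = -119
N*b(2) + y = -72*2/5 - 119 = -144/5 - 119 = -739/5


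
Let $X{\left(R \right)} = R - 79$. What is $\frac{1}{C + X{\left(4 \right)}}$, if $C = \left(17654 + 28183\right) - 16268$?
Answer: $\frac{1}{29494} \approx 3.3905 \cdot 10^{-5}$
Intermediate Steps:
$X{\left(R \right)} = -79 + R$ ($X{\left(R \right)} = R - 79 = -79 + R$)
$C = 29569$ ($C = 45837 - 16268 = 29569$)
$\frac{1}{C + X{\left(4 \right)}} = \frac{1}{29569 + \left(-79 + 4\right)} = \frac{1}{29569 - 75} = \frac{1}{29494}$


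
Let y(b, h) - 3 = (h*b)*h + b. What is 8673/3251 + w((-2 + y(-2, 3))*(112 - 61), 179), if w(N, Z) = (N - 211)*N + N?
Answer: 3714116874/3251 ≈ 1.1425e+6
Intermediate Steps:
y(b, h) = 3 + b + b*h² (y(b, h) = 3 + ((h*b)*h + b) = 3 + ((b*h)*h + b) = 3 + (b*h² + b) = 3 + (b + b*h²) = 3 + b + b*h²)
w(N, Z) = N + N*(-211 + N) (w(N, Z) = (-211 + N)*N + N = N*(-211 + N) + N = N + N*(-211 + N))
8673/3251 + w((-2 + y(-2, 3))*(112 - 61), 179) = 8673/3251 + ((-2 + (3 - 2 - 2*3²))*(112 - 61))*(-210 + (-2 + (3 - 2 - 2*3²))*(112 - 61)) = 8673*(1/3251) + ((-2 + (3 - 2 - 2*9))*51)*(-210 + (-2 + (3 - 2 - 2*9))*51) = 8673/3251 + ((-2 + (3 - 2 - 18))*51)*(-210 + (-2 + (3 - 2 - 18))*51) = 8673/3251 + ((-2 - 17)*51)*(-210 + (-2 - 17)*51) = 8673/3251 + (-19*51)*(-210 - 19*51) = 8673/3251 - 969*(-210 - 969) = 8673/3251 - 969*(-1179) = 8673/3251 + 1142451 = 3714116874/3251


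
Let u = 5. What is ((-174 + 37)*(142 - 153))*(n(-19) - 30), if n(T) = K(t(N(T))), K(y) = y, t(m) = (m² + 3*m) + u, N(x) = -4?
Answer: -31647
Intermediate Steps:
t(m) = 5 + m² + 3*m (t(m) = (m² + 3*m) + 5 = 5 + m² + 3*m)
n(T) = 9 (n(T) = 5 + (-4)² + 3*(-4) = 5 + 16 - 12 = 9)
((-174 + 37)*(142 - 153))*(n(-19) - 30) = ((-174 + 37)*(142 - 153))*(9 - 30) = -137*(-11)*(-21) = 1507*(-21) = -31647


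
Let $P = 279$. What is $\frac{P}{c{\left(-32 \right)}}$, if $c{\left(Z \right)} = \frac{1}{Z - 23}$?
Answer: $-15345$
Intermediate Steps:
$c{\left(Z \right)} = \frac{1}{-23 + Z}$
$\frac{P}{c{\left(-32 \right)}} = \frac{279}{\frac{1}{-23 - 32}} = \frac{279}{\frac{1}{-55}} = \frac{279}{- \frac{1}{55}} = 279 \left(-55\right) = -15345$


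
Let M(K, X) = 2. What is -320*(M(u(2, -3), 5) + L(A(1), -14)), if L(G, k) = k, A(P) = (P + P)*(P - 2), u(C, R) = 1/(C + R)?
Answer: 3840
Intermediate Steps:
A(P) = 2*P*(-2 + P) (A(P) = (2*P)*(-2 + P) = 2*P*(-2 + P))
-320*(M(u(2, -3), 5) + L(A(1), -14)) = -320*(2 - 14) = -320*(-12) = 3840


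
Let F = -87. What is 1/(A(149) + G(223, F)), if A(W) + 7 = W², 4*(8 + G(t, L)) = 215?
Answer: 4/88959 ≈ 4.4965e-5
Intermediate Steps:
G(t, L) = 183/4 (G(t, L) = -8 + (¼)*215 = -8 + 215/4 = 183/4)
A(W) = -7 + W²
1/(A(149) + G(223, F)) = 1/((-7 + 149²) + 183/4) = 1/((-7 + 22201) + 183/4) = 1/(22194 + 183/4) = 1/(88959/4) = 4/88959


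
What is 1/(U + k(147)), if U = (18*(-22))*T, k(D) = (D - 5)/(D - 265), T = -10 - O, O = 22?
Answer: 59/747577 ≈ 7.8922e-5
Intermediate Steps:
T = -32 (T = -10 - 1*22 = -10 - 22 = -32)
k(D) = (-5 + D)/(-265 + D)
U = 12672 (U = (18*(-22))*(-32) = -396*(-32) = 12672)
1/(U + k(147)) = 1/(12672 + (-5 + 147)/(-265 + 147)) = 1/(12672 + 142/(-118)) = 1/(12672 - 1/118*142) = 1/(12672 - 71/59) = 1/(747577/59) = 59/747577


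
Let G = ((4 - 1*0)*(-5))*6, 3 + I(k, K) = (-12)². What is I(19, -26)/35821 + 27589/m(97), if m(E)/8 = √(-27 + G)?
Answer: 141/35821 - 27589*I*√3/168 ≈ 0.0039362 - 284.44*I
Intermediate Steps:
I(k, K) = 141 (I(k, K) = -3 + (-12)² = -3 + 144 = 141)
G = -120 (G = ((4 + 0)*(-5))*6 = (4*(-5))*6 = -20*6 = -120)
m(E) = 56*I*√3 (m(E) = 8*√(-27 - 120) = 8*√(-147) = 8*(7*I*√3) = 56*I*√3)
I(19, -26)/35821 + 27589/m(97) = 141/35821 + 27589/((56*I*√3)) = 141*(1/35821) + 27589*(-I*√3/168) = 141/35821 - 27589*I*√3/168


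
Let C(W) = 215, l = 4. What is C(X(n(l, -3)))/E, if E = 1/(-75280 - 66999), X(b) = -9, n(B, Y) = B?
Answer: -30589985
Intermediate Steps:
E = -1/142279 (E = 1/(-142279) = -1/142279 ≈ -7.0284e-6)
C(X(n(l, -3)))/E = 215/(-1/142279) = 215*(-142279) = -30589985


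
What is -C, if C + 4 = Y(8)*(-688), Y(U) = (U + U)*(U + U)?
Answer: 176132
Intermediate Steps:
Y(U) = 4*U² (Y(U) = (2*U)*(2*U) = 4*U²)
C = -176132 (C = -4 + (4*8²)*(-688) = -4 + (4*64)*(-688) = -4 + 256*(-688) = -4 - 176128 = -176132)
-C = -1*(-176132) = 176132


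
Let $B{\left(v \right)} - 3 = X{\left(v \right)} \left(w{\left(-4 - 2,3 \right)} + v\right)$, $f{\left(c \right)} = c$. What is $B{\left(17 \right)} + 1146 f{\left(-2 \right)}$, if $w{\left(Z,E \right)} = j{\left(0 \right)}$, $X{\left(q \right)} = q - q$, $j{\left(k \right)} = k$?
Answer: $-2289$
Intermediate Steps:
$X{\left(q \right)} = 0$
$w{\left(Z,E \right)} = 0$
$B{\left(v \right)} = 3$ ($B{\left(v \right)} = 3 + 0 \left(0 + v\right) = 3 + 0 v = 3 + 0 = 3$)
$B{\left(17 \right)} + 1146 f{\left(-2 \right)} = 3 + 1146 \left(-2\right) = 3 - 2292 = -2289$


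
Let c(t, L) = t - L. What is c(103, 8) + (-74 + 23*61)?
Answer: 1424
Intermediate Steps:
c(103, 8) + (-74 + 23*61) = (103 - 1*8) + (-74 + 23*61) = (103 - 8) + (-74 + 1403) = 95 + 1329 = 1424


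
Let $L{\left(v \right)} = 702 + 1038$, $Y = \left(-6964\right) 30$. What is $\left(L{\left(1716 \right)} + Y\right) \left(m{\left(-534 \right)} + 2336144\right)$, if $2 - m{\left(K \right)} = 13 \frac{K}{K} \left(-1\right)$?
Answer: $-484005421620$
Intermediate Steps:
$Y = -208920$
$L{\left(v \right)} = 1740$
$m{\left(K \right)} = 15$ ($m{\left(K \right)} = 2 - 13 \frac{K}{K} \left(-1\right) = 2 - 13 \cdot 1 \left(-1\right) = 2 - 13 \left(-1\right) = 2 - -13 = 2 + 13 = 15$)
$\left(L{\left(1716 \right)} + Y\right) \left(m{\left(-534 \right)} + 2336144\right) = \left(1740 - 208920\right) \left(15 + 2336144\right) = \left(-207180\right) 2336159 = -484005421620$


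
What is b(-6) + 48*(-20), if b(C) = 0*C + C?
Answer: -966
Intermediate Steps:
b(C) = C (b(C) = 0 + C = C)
b(-6) + 48*(-20) = -6 + 48*(-20) = -6 - 960 = -966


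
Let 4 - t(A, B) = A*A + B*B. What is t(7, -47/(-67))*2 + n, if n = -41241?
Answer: -185539277/4489 ≈ -41332.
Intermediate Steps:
t(A, B) = 4 - A**2 - B**2 (t(A, B) = 4 - (A*A + B*B) = 4 - (A**2 + B**2) = 4 + (-A**2 - B**2) = 4 - A**2 - B**2)
t(7, -47/(-67))*2 + n = (4 - 1*7**2 - (-47/(-67))**2)*2 - 41241 = (4 - 1*49 - (-47*(-1/67))**2)*2 - 41241 = (4 - 49 - (47/67)**2)*2 - 41241 = (4 - 49 - 1*2209/4489)*2 - 41241 = (4 - 49 - 2209/4489)*2 - 41241 = -204214/4489*2 - 41241 = -408428/4489 - 41241 = -185539277/4489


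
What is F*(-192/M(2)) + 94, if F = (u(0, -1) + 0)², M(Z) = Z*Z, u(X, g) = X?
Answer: 94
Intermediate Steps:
M(Z) = Z²
F = 0 (F = (0 + 0)² = 0² = 0)
F*(-192/M(2)) + 94 = 0*(-192/(2²)) + 94 = 0*(-192/4) + 94 = 0*(-192*¼) + 94 = 0*(-48) + 94 = 0 + 94 = 94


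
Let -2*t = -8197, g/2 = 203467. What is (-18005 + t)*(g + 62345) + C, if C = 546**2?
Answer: -13051460595/2 ≈ -6.5257e+9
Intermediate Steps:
g = 406934 (g = 2*203467 = 406934)
t = 8197/2 (t = -1/2*(-8197) = 8197/2 ≈ 4098.5)
C = 298116
(-18005 + t)*(g + 62345) + C = (-18005 + 8197/2)*(406934 + 62345) + 298116 = -27813/2*469279 + 298116 = -13052056827/2 + 298116 = -13051460595/2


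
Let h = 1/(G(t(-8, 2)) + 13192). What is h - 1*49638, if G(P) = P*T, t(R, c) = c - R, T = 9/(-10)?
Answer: -654377753/13183 ≈ -49638.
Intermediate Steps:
T = -9/10 (T = 9*(-1/10) = -9/10 ≈ -0.90000)
G(P) = -9*P/10 (G(P) = P*(-9/10) = -9*P/10)
h = 1/13183 (h = 1/(-9*(2 - 1*(-8))/10 + 13192) = 1/(-9*(2 + 8)/10 + 13192) = 1/(-9/10*10 + 13192) = 1/(-9 + 13192) = 1/13183 ≈ 7.5855e-5)
h - 1*49638 = 1/13183 - 1*49638 = 1/13183 - 49638 = -654377753/13183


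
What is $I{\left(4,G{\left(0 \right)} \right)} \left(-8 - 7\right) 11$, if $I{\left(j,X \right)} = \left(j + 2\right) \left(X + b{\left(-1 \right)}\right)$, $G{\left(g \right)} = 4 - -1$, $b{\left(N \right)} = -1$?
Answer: $-3960$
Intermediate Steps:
$G{\left(g \right)} = 5$ ($G{\left(g \right)} = 4 + 1 = 5$)
$I{\left(j,X \right)} = \left(-1 + X\right) \left(2 + j\right)$ ($I{\left(j,X \right)} = \left(j + 2\right) \left(X - 1\right) = \left(2 + j\right) \left(-1 + X\right) = \left(-1 + X\right) \left(2 + j\right)$)
$I{\left(4,G{\left(0 \right)} \right)} \left(-8 - 7\right) 11 = \left(-2 - 4 + 2 \cdot 5 + 5 \cdot 4\right) \left(-8 - 7\right) 11 = \left(-2 - 4 + 10 + 20\right) \left(-15\right) 11 = 24 \left(-15\right) 11 = \left(-360\right) 11 = -3960$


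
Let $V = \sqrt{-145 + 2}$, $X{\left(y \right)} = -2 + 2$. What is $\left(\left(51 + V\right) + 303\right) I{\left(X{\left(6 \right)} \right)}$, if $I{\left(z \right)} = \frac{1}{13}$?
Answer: $\frac{354}{13} + \frac{i \sqrt{143}}{13} \approx 27.231 + 0.91987 i$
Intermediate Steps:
$X{\left(y \right)} = 0$
$I{\left(z \right)} = \frac{1}{13}$
$V = i \sqrt{143}$ ($V = \sqrt{-143} = i \sqrt{143} \approx 11.958 i$)
$\left(\left(51 + V\right) + 303\right) I{\left(X{\left(6 \right)} \right)} = \left(\left(51 + i \sqrt{143}\right) + 303\right) \frac{1}{13} = \left(354 + i \sqrt{143}\right) \frac{1}{13} = \frac{354}{13} + \frac{i \sqrt{143}}{13}$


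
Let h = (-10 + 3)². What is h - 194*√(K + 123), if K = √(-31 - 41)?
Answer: 49 - 194*√(123 + 6*I*√2) ≈ -2103.8 - 74.17*I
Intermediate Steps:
K = 6*I*√2 (K = √(-72) = 6*I*√2 ≈ 8.4853*I)
h = 49 (h = (-7)² = 49)
h - 194*√(K + 123) = 49 - 194*√(6*I*√2 + 123) = 49 - 194*√(123 + 6*I*√2)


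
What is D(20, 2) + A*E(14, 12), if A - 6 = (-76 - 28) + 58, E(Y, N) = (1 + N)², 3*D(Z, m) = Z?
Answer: -20260/3 ≈ -6753.3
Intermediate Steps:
D(Z, m) = Z/3
A = -40 (A = 6 + ((-76 - 28) + 58) = 6 + (-104 + 58) = 6 - 46 = -40)
D(20, 2) + A*E(14, 12) = (⅓)*20 - 40*(1 + 12)² = 20/3 - 40*13² = 20/3 - 40*169 = 20/3 - 6760 = -20260/3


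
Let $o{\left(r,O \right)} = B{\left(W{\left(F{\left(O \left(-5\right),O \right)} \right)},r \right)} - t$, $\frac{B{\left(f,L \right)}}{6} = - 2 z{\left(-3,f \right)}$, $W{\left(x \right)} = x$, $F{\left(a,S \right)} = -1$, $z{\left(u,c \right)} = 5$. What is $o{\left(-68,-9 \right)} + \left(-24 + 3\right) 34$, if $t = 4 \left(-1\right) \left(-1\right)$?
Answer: $-778$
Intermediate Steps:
$B{\left(f,L \right)} = -60$ ($B{\left(f,L \right)} = 6 \left(\left(-2\right) 5\right) = 6 \left(-10\right) = -60$)
$t = 4$ ($t = \left(-4\right) \left(-1\right) = 4$)
$o{\left(r,O \right)} = -64$ ($o{\left(r,O \right)} = -60 - 4 = -64$)
$o{\left(-68,-9 \right)} + \left(-24 + 3\right) 34 = -64 + \left(-24 + 3\right) 34 = -64 - 714 = -778$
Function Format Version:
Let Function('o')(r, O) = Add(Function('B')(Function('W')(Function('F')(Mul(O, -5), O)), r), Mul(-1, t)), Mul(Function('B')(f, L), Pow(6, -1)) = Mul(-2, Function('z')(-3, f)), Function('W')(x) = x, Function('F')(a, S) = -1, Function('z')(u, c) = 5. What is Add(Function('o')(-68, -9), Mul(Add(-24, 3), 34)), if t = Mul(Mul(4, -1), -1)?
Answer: -778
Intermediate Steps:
Function('B')(f, L) = -60 (Function('B')(f, L) = Mul(6, Mul(-2, 5)) = Mul(6, -10) = -60)
t = 4 (t = Mul(-4, -1) = 4)
Function('o')(r, O) = -64 (Function('o')(r, O) = Add(-60, Mul(-1, 4)) = Add(-60, -4) = -64)
Add(Function('o')(-68, -9), Mul(Add(-24, 3), 34)) = Add(-64, Mul(Add(-24, 3), 34)) = Add(-64, Mul(-21, 34)) = Add(-64, -714) = -778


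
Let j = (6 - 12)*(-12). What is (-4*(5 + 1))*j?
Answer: -1728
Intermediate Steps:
j = 72 (j = -6*(-12) = 72)
(-4*(5 + 1))*j = -4*(5 + 1)*72 = -4*6*72 = -24*72 = -1728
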